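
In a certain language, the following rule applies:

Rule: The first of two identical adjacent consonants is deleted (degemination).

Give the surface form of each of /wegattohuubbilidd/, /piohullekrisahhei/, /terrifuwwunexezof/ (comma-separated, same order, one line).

/wegattohuubbilidd/: /tt/ is a geminate; the first /t/ deletes. /bb/ is a geminate; the first /b/ deletes. /dd/ is a geminate; the first /d/ deletes. → [wegatohuubilid].
/piohullekrisahhei/: /ll/ is a geminate; the first /l/ deletes. /hh/ is a geminate; the first /h/ deletes. → [piohulekrisahei].
/terrifuwwunexezof/: /rr/ is a geminate; the first /r/ deletes. /ww/ is a geminate; the first /w/ deletes. → [terifuwunexezof].

wegatohuubilid, piohulekrisahei, terifuwunexezof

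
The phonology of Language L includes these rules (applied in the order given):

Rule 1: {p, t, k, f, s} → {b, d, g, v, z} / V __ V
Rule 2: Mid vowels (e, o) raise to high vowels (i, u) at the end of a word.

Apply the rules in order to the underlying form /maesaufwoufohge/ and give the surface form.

Rule 1 (intervocalic voicing): /s/ is a voiceless obstruent between vowels /e/ and /a/, so it voices to [z]. /f/ is a voiceless obstruent between vowels /u/ and /o/, so it voices to [v]. /maesaufwoufohge/ → maezaufwouvohge.
Rule 2 (final vowel raising): /e/ is a mid vowel in word-final position, so it raises to [i]. /maezaufwouvohge/ → maezaufwouvohgi.

maezaufwouvohgi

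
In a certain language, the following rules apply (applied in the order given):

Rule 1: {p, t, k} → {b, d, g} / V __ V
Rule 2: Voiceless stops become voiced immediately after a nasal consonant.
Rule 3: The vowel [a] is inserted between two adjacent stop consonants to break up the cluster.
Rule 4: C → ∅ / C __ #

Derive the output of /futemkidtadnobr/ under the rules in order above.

Rule 1 (intervocalic voicing): /t/ is a voiceless stop between vowels /u/ and /e/, so it voices to [d]. /futemkidtadnobr/ → fudemkidtadnobr.
Rule 2 (post-nasal voicing): /k/ is a voiceless stop immediately after the nasal /m/, so it voices to [g]. /fudemkidtadnobr/ → fudemgidtadnobr.
Rule 3 (stop-cluster a-epenthesis): /d/ and /t/ form a stop–stop cluster, so [a] is inserted between them. /fudemgidtadnobr/ → fudemgidatadnobr.
Rule 4 (final cluster simplification): /r/ is the second consonant of a word-final cluster /br/, so it deletes. /fudemgidatadnobr/ → fudemgidatadnob.

fudemgidatadnob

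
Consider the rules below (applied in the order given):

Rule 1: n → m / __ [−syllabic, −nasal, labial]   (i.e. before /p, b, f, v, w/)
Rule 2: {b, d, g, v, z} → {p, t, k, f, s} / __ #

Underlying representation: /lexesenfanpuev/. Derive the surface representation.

lexesemfampuef

Rule 1 (nasal place assimilation): /n/ precedes the labial consonant /f/, so it assimilates in place to [m]. /n/ precedes the labial consonant /p/, so it assimilates in place to [m]. /lexesenfanpuev/ → lexesemfampuev.
Rule 2 (final devoicing): /v/ is a voiced obstruent in word-final position, so it devoices to [f]. /lexesemfampuev/ → lexesemfampuef.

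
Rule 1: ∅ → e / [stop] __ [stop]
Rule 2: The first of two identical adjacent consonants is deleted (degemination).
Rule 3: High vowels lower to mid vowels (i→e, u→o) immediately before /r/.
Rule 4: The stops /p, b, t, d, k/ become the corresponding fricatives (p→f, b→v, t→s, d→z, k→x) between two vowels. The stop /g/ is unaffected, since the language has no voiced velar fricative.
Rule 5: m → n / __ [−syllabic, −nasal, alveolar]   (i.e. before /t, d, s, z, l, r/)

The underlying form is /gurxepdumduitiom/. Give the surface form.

gorxefezunduisiom

Rule 1 (stop-cluster e-epenthesis): /p/ and /d/ form a stop–stop cluster, so [e] is inserted between them. /gurxepdumduitiom/ → gurxepedumduitiom.
Rule 2 (degemination): no segment meets the environment; /gurxepedumduitiom/ is unchanged.
Rule 3 (pre-rhotic lowering): /u/ is a high vowel immediately before /r/, so it lowers to [o]. /gurxepedumduitiom/ → gorxepedumduitiom.
Rule 4 (intervocalic spirantization): /p/ is a stop between vowels /e/ and /e/, so it spirantizes to the fricative [f]. /d/ is a stop between vowels /e/ and /u/, so it spirantizes to the fricative [z]. /t/ is a stop between vowels /i/ and /i/, so it spirantizes to the fricative [s]. /gorxepedumduitiom/ → gorxefezumduisiom.
Rule 5 (nasal place assimilation): /m/ precedes the alveolar consonant /d/, so it assimilates in place to [n]. /gorxefezumduisiom/ → gorxefezunduisiom.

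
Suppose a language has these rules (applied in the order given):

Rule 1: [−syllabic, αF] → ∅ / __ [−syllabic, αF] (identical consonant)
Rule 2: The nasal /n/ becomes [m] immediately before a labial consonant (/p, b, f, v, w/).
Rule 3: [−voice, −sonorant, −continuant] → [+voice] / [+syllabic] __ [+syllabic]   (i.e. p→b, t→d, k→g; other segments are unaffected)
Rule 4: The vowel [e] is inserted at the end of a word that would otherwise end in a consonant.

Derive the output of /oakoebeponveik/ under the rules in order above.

oagoebebomveike

Rule 1 (degemination): no segment meets the environment; /oakoebeponveik/ is unchanged.
Rule 2 (nasal place assimilation): /n/ precedes the labial consonant /v/, so it assimilates in place to [m]. /oakoebeponveik/ → oakoebepomveik.
Rule 3 (intervocalic voicing): /k/ is a voiceless stop between vowels /a/ and /o/, so it voices to [g]. /p/ is a voiceless stop between vowels /e/ and /o/, so it voices to [b]. /oakoebepomveik/ → oagoebebomveik.
Rule 4 (final e-epenthesis): the form ends in the consonant /k/, so [e] is inserted word-finally. /oagoebebomveik/ → oagoebebomveike.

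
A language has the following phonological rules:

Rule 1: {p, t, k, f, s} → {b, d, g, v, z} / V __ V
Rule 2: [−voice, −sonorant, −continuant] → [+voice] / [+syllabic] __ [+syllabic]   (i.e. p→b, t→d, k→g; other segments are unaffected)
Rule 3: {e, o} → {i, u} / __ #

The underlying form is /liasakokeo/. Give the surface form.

liazagogeu

Rule 1 (intervocalic voicing): /s/ is a voiceless obstruent between vowels /a/ and /a/, so it voices to [z]. /k/ is a voiceless obstruent between vowels /a/ and /o/, so it voices to [g]. /k/ is a voiceless obstruent between vowels /o/ and /e/, so it voices to [g]. /liasakokeo/ → liazagogeo.
Rule 2 (intervocalic voicing): no segment meets the environment; /liazagogeo/ is unchanged.
Rule 3 (final vowel raising): /o/ is a mid vowel in word-final position, so it raises to [u]. /liazagogeo/ → liazagogeu.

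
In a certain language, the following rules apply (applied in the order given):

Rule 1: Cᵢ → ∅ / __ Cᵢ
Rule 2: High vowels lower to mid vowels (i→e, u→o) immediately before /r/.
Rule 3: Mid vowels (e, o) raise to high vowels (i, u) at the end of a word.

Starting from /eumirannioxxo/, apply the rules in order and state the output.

Rule 1 (degemination): /nn/ is a geminate; the first /n/ deletes. /xx/ is a geminate; the first /x/ deletes. /eumirannioxxo/ → eumiranioxo.
Rule 2 (pre-rhotic lowering): /i/ is a high vowel immediately before /r/, so it lowers to [e]. /eumiranioxo/ → eumeranioxo.
Rule 3 (final vowel raising): /o/ is a mid vowel in word-final position, so it raises to [u]. /eumeranioxo/ → eumeranioxu.

eumeranioxu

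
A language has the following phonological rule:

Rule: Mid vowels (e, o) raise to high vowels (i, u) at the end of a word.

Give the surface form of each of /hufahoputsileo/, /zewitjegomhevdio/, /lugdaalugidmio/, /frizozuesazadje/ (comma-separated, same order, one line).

/hufahoputsileo/: /o/ is a mid vowel in word-final position, so it raises to [u]. → [hufahoputsileu].
/zewitjegomhevdio/: /o/ is a mid vowel in word-final position, so it raises to [u]. → [zewitjegomhevdiu].
/lugdaalugidmio/: /o/ is a mid vowel in word-final position, so it raises to [u]. → [lugdaalugidmiu].
/frizozuesazadje/: /e/ is a mid vowel in word-final position, so it raises to [i]. → [frizozuesazadji].

hufahoputsileu, zewitjegomhevdiu, lugdaalugidmiu, frizozuesazadji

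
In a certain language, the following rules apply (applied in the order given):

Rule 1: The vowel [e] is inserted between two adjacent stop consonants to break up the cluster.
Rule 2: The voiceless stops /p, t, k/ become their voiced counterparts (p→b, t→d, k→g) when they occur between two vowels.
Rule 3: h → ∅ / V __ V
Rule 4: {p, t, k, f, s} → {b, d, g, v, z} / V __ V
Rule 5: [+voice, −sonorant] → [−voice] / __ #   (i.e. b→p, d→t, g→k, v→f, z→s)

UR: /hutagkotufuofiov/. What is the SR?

hudagegoduvuoviof

Rule 1 (stop-cluster e-epenthesis): /g/ and /k/ form a stop–stop cluster, so [e] is inserted between them. /hutagkotufuofiov/ → hutagekotufuofiov.
Rule 2 (intervocalic voicing): /t/ is a voiceless stop between vowels /u/ and /a/, so it voices to [d]. /k/ is a voiceless stop between vowels /e/ and /o/, so it voices to [g]. /t/ is a voiceless stop between vowels /o/ and /u/, so it voices to [d]. /hutagekotufuofiov/ → hudagegodufuofiov.
Rule 3 (intervocalic h-deletion): no segment meets the environment; /hudagegodufuofiov/ is unchanged.
Rule 4 (intervocalic voicing): /f/ is a voiceless obstruent between vowels /u/ and /u/, so it voices to [v]. /f/ is a voiceless obstruent between vowels /o/ and /i/, so it voices to [v]. /hudagegodufuofiov/ → hudagegoduvuoviov.
Rule 5 (final devoicing): /v/ is a voiced obstruent in word-final position, so it devoices to [f]. /hudagegoduvuoviov/ → hudagegoduvuoviof.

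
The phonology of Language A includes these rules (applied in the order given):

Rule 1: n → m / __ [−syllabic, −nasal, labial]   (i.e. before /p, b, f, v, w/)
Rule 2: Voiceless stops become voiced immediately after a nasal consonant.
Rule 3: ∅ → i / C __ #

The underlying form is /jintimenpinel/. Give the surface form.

Rule 1 (nasal place assimilation): /n/ precedes the labial consonant /p/, so it assimilates in place to [m]. /jintimenpinel/ → jintimempinel.
Rule 2 (post-nasal voicing): /t/ is a voiceless stop immediately after the nasal /n/, so it voices to [d]. /p/ is a voiceless stop immediately after the nasal /m/, so it voices to [b]. /jintimempinel/ → jindimembinel.
Rule 3 (final i-epenthesis): the form ends in the consonant /l/, so [i] is inserted word-finally. /jindimembinel/ → jindimembineli.

jindimembineli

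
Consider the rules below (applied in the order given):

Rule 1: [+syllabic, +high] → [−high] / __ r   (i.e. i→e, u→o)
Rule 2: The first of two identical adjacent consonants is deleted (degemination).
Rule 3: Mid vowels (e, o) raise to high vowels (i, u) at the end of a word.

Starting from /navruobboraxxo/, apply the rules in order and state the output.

Rule 1 (pre-rhotic lowering): no segment meets the environment; /navruobboraxxo/ is unchanged.
Rule 2 (degemination): /bb/ is a geminate; the first /b/ deletes. /xx/ is a geminate; the first /x/ deletes. /navruobboraxxo/ → navruoboraxo.
Rule 3 (final vowel raising): /o/ is a mid vowel in word-final position, so it raises to [u]. /navruoboraxo/ → navruoboraxu.

navruoboraxu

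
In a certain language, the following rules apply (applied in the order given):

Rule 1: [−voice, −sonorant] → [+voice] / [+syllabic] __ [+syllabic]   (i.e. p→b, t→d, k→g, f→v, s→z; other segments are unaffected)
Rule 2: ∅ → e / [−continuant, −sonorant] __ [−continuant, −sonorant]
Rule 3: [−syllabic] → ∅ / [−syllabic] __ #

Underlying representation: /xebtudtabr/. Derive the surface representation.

Rule 1 (intervocalic voicing): no segment meets the environment; /xebtudtabr/ is unchanged.
Rule 2 (stop-cluster e-epenthesis): /b/ and /t/ form a stop–stop cluster, so [e] is inserted between them. /d/ and /t/ form a stop–stop cluster, so [e] is inserted between them. /xebtudtabr/ → xebetudetabr.
Rule 3 (final cluster simplification): /r/ is the second consonant of a word-final cluster /br/, so it deletes. /xebetudetabr/ → xebetudetab.

xebetudetab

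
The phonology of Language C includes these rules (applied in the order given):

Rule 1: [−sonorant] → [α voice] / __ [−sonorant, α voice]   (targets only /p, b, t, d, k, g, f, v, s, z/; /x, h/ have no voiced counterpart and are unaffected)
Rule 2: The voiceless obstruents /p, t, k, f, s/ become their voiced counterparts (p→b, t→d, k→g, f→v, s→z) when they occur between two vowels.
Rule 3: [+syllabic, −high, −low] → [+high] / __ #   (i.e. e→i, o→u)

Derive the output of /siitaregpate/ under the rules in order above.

siidarekpadi

Rule 1 (regressive voicing assimilation): /g/ precedes the voiceless obstruent /p/, so it devoices to [k] by assimilation. /siitaregpate/ → siitarekpate.
Rule 2 (intervocalic voicing): /t/ is a voiceless obstruent between vowels /i/ and /a/, so it voices to [d]. /t/ is a voiceless obstruent between vowels /a/ and /e/, so it voices to [d]. /siitarekpate/ → siidarekpade.
Rule 3 (final vowel raising): /e/ is a mid vowel in word-final position, so it raises to [i]. /siidarekpade/ → siidarekpadi.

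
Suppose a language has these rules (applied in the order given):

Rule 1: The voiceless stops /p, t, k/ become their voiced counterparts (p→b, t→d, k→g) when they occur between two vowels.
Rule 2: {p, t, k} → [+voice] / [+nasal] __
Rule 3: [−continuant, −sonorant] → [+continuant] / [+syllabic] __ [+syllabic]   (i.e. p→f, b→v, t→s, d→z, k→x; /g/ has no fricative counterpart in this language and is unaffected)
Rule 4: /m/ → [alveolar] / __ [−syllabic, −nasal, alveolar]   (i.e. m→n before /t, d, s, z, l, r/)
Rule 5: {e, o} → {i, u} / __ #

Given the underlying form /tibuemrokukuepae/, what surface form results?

tivuenroguguevai

Rule 1 (intervocalic voicing): /k/ is a voiceless stop between vowels /o/ and /u/, so it voices to [g]. /k/ is a voiceless stop between vowels /u/ and /u/, so it voices to [g]. /p/ is a voiceless stop between vowels /e/ and /a/, so it voices to [b]. /tibuemrokukuepae/ → tibuemroguguebae.
Rule 2 (post-nasal voicing): no segment meets the environment; /tibuemroguguebae/ is unchanged.
Rule 3 (intervocalic spirantization): /b/ is a stop between vowels /i/ and /u/, so it spirantizes to the fricative [v]. /b/ is a stop between vowels /e/ and /a/, so it spirantizes to the fricative [v]. /tibuemroguguebae/ → tivuemroguguevae.
Rule 4 (nasal place assimilation): /m/ precedes the alveolar consonant /r/, so it assimilates in place to [n]. /tivuemroguguevae/ → tivuenroguguevae.
Rule 5 (final vowel raising): /e/ is a mid vowel in word-final position, so it raises to [i]. /tivuenroguguevae/ → tivuenroguguevai.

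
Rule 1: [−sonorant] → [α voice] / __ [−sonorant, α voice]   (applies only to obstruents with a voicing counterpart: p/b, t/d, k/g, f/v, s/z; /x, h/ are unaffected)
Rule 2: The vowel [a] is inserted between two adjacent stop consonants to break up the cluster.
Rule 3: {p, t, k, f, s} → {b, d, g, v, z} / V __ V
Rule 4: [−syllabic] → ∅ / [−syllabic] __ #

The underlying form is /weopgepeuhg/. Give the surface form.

weobagebeuh

Rule 1 (regressive voicing assimilation): /p/ precedes the voiced obstruent /g/, so it voices to [b] by assimilation. /weopgepeuhg/ → weobgepeuhg.
Rule 2 (stop-cluster a-epenthesis): /b/ and /g/ form a stop–stop cluster, so [a] is inserted between them. /weobgepeuhg/ → weobagepeuhg.
Rule 3 (intervocalic voicing): /p/ is a voiceless obstruent between vowels /e/ and /e/, so it voices to [b]. /weobagepeuhg/ → weobagebeuhg.
Rule 4 (final cluster simplification): /g/ is the second consonant of a word-final cluster /hg/, so it deletes. /weobagebeuhg/ → weobagebeuh.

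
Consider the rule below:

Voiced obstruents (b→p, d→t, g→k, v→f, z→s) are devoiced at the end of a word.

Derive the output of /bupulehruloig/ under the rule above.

bupulehruloik

Scanning /bupulehruloig/: /b/ at position 1 is not in the conditioning environment; /g/ is a voiced obstruent in word-final position, so it devoices to [k].
Result: [bupulehruloik].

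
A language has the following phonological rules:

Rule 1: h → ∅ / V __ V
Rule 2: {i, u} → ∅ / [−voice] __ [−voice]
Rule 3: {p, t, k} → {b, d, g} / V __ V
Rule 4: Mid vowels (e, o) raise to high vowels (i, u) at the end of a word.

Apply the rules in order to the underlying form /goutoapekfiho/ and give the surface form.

goudoabekfiu

Rule 1 (intervocalic h-deletion): /h/ occurs between vowels /i/ and /o/, so it deletes. /goutoapekfiho/ → goutoapekfio.
Rule 2 (high vowel syncope): no segment meets the environment; /goutoapekfio/ is unchanged.
Rule 3 (intervocalic voicing): /t/ is a voiceless stop between vowels /u/ and /o/, so it voices to [d]. /p/ is a voiceless stop between vowels /a/ and /e/, so it voices to [b]. /goutoapekfio/ → goudoabekfio.
Rule 4 (final vowel raising): /o/ is a mid vowel in word-final position, so it raises to [u]. /goudoabekfio/ → goudoabekfiu.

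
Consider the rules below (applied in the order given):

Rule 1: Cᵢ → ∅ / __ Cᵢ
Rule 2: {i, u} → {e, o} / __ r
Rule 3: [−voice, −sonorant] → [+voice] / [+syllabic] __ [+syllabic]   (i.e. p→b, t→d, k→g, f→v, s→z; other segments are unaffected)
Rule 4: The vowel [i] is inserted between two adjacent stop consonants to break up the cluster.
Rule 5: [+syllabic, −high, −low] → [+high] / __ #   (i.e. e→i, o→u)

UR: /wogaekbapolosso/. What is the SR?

wogaekibabolozu

Rule 1 (degemination): /ss/ is a geminate; the first /s/ deletes. /wogaekbapolosso/ → wogaekbapoloso.
Rule 2 (pre-rhotic lowering): no segment meets the environment; /wogaekbapoloso/ is unchanged.
Rule 3 (intervocalic voicing): /p/ is a voiceless obstruent between vowels /a/ and /o/, so it voices to [b]. /s/ is a voiceless obstruent between vowels /o/ and /o/, so it voices to [z]. /wogaekbapoloso/ → wogaekbabolozo.
Rule 4 (stop-cluster i-epenthesis): /k/ and /b/ form a stop–stop cluster, so [i] is inserted between them. /wogaekbabolozo/ → wogaekibabolozo.
Rule 5 (final vowel raising): /o/ is a mid vowel in word-final position, so it raises to [u]. /wogaekibabolozo/ → wogaekibabolozu.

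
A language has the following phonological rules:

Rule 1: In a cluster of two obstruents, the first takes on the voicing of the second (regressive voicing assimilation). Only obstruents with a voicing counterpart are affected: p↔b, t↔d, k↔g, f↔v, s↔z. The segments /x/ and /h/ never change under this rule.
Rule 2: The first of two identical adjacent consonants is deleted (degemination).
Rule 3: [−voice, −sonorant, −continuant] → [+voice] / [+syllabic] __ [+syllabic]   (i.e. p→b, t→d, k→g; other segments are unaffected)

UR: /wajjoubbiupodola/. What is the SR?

Rule 1 (regressive voicing assimilation): no segment meets the environment; /wajjoubbiupodola/ is unchanged.
Rule 2 (degemination): /jj/ is a geminate; the first /j/ deletes. /bb/ is a geminate; the first /b/ deletes. /wajjoubbiupodola/ → wajoubiupodola.
Rule 3 (intervocalic voicing): /p/ is a voiceless stop between vowels /u/ and /o/, so it voices to [b]. /wajoubiupodola/ → wajoubiubodola.

wajoubiubodola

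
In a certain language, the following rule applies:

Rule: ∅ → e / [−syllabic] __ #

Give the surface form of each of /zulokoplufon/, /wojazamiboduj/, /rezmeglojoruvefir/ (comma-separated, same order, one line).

zulokoplufone, wojazamiboduje, rezmeglojoruvefire

/zulokoplufon/: the form ends in the consonant /n/, so [e] is inserted word-finally. → [zulokoplufone].
/wojazamiboduj/: the form ends in the consonant /j/, so [e] is inserted word-finally. → [wojazamiboduje].
/rezmeglojoruvefir/: the form ends in the consonant /r/, so [e] is inserted word-finally. → [rezmeglojoruvefire].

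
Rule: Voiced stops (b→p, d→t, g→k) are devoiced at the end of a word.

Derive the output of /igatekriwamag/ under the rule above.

igatekriwamak

/g/ is a voiced stop in word-final position, so it devoices to [k].
The other instance of /g/ does not occur in the required environment and remains unchanged.
Surface form: [igatekriwamak].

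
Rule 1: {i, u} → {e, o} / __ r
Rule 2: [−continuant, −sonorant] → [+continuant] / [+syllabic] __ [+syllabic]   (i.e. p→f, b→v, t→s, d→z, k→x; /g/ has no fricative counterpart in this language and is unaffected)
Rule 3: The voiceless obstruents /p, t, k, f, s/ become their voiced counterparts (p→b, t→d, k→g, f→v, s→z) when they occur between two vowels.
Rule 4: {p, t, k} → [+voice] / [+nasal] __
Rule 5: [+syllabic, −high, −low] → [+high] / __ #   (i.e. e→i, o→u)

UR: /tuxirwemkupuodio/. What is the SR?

tuxerwemguvuoziu

Rule 1 (pre-rhotic lowering): /i/ is a high vowel immediately before /r/, so it lowers to [e]. /tuxirwemkupuodio/ → tuxerwemkupuodio.
Rule 2 (intervocalic spirantization): /p/ is a stop between vowels /u/ and /u/, so it spirantizes to the fricative [f]. /d/ is a stop between vowels /o/ and /i/, so it spirantizes to the fricative [z]. /tuxerwemkupuodio/ → tuxerwemkufuozio.
Rule 3 (intervocalic voicing): /f/ is a voiceless obstruent between vowels /u/ and /u/, so it voices to [v]. /tuxerwemkufuozio/ → tuxerwemkuvuozio.
Rule 4 (post-nasal voicing): /k/ is a voiceless stop immediately after the nasal /m/, so it voices to [g]. /tuxerwemkuvuozio/ → tuxerwemguvuozio.
Rule 5 (final vowel raising): /o/ is a mid vowel in word-final position, so it raises to [u]. /tuxerwemguvuozio/ → tuxerwemguvuoziu.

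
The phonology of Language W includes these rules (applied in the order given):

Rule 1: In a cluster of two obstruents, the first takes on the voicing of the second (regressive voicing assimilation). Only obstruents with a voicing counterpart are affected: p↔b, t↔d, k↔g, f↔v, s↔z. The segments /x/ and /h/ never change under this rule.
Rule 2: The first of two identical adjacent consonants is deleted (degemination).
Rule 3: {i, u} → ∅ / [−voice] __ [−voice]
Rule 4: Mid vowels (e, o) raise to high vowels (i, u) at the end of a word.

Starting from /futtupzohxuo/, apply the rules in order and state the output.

ftubzohxuu

Rule 1 (regressive voicing assimilation): /p/ precedes the voiced obstruent /z/, so it voices to [b] by assimilation. /futtupzohxuo/ → futtubzohxuo.
Rule 2 (degemination): /tt/ is a geminate; the first /t/ deletes. /futtubzohxuo/ → futubzohxuo.
Rule 3 (high vowel syncope): /u/ is a high vowel flanked by voiceless consonants /f/ and /t/, so it deletes. /futubzohxuo/ → ftubzohxuo.
Rule 4 (final vowel raising): /o/ is a mid vowel in word-final position, so it raises to [u]. /ftubzohxuo/ → ftubzohxuu.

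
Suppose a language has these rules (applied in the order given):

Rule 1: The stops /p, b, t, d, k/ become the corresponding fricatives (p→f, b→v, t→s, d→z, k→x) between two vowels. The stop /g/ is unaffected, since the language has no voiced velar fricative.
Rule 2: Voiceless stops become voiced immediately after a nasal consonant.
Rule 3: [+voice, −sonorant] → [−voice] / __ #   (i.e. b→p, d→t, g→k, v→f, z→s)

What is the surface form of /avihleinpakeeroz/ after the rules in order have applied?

avihleinbaxeeros

Rule 1 (intervocalic spirantization): /k/ is a stop between vowels /a/ and /e/, so it spirantizes to the fricative [x]. /avihleinpakeeroz/ → avihleinpaxeeroz.
Rule 2 (post-nasal voicing): /p/ is a voiceless stop immediately after the nasal /n/, so it voices to [b]. /avihleinpaxeeroz/ → avihleinbaxeeroz.
Rule 3 (final devoicing): /z/ is a voiced obstruent in word-final position, so it devoices to [s]. /avihleinbaxeeroz/ → avihleinbaxeeros.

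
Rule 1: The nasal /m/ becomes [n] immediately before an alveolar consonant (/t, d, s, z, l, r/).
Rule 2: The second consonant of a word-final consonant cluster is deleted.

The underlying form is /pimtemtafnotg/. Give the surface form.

pintentafnot

Rule 1 (nasal place assimilation): /m/ precedes the alveolar consonant /t/, so it assimilates in place to [n]. /m/ precedes the alveolar consonant /t/, so it assimilates in place to [n]. /pimtemtafnotg/ → pintentafnotg.
Rule 2 (final cluster simplification): /g/ is the second consonant of a word-final cluster /tg/, so it deletes. /pintentafnotg/ → pintentafnot.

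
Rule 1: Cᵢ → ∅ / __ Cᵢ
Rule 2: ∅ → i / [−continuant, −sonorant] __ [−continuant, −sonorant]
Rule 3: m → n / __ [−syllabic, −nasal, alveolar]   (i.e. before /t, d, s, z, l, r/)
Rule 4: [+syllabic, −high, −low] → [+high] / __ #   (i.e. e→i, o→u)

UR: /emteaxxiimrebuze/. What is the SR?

Rule 1 (degemination): /xx/ is a geminate; the first /x/ deletes. /emteaxxiimrebuze/ → emteaxiimrebuze.
Rule 2 (stop-cluster i-epenthesis): no segment meets the environment; /emteaxiimrebuze/ is unchanged.
Rule 3 (nasal place assimilation): /m/ precedes the alveolar consonant /t/, so it assimilates in place to [n]. /m/ precedes the alveolar consonant /r/, so it assimilates in place to [n]. /emteaxiimrebuze/ → enteaxiinrebuze.
Rule 4 (final vowel raising): /e/ is a mid vowel in word-final position, so it raises to [i]. /enteaxiinrebuze/ → enteaxiinrebuzi.

enteaxiinrebuzi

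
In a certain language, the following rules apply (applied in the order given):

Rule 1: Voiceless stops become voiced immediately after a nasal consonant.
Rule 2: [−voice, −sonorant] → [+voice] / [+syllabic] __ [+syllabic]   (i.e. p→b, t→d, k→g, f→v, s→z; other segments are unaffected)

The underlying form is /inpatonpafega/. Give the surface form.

inbadonbavega

Rule 1 (post-nasal voicing): /p/ is a voiceless stop immediately after the nasal /n/, so it voices to [b]. /p/ is a voiceless stop immediately after the nasal /n/, so it voices to [b]. /inpatonpafega/ → inbatonbafega.
Rule 2 (intervocalic voicing): /t/ is a voiceless obstruent between vowels /a/ and /o/, so it voices to [d]. /f/ is a voiceless obstruent between vowels /a/ and /e/, so it voices to [v]. /inbatonbafega/ → inbadonbavega.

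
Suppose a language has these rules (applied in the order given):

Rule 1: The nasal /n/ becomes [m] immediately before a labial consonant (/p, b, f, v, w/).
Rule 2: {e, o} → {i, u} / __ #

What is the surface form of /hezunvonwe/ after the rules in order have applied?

hezumvomwi

Rule 1 (nasal place assimilation): /n/ precedes the labial consonant /v/, so it assimilates in place to [m]. /n/ precedes the labial consonant /w/, so it assimilates in place to [m]. /hezunvonwe/ → hezumvomwe.
Rule 2 (final vowel raising): /e/ is a mid vowel in word-final position, so it raises to [i]. /hezumvomwe/ → hezumvomwi.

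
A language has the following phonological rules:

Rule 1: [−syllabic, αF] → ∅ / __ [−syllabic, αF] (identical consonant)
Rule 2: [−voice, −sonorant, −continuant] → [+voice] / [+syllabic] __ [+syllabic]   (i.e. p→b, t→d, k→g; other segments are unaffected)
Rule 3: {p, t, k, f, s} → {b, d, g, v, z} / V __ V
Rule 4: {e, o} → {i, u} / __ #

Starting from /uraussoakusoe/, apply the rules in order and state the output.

urauzoaguzoi

Rule 1 (degemination): /ss/ is a geminate; the first /s/ deletes. /uraussoakusoe/ → urausoakusoe.
Rule 2 (intervocalic voicing): /k/ is a voiceless stop between vowels /a/ and /u/, so it voices to [g]. /urausoakusoe/ → urausoagusoe.
Rule 3 (intervocalic voicing): /s/ is a voiceless obstruent between vowels /u/ and /o/, so it voices to [z]. /s/ is a voiceless obstruent between vowels /u/ and /o/, so it voices to [z]. /urausoagusoe/ → urauzoaguzoe.
Rule 4 (final vowel raising): /e/ is a mid vowel in word-final position, so it raises to [i]. /urauzoaguzoe/ → urauzoaguzoi.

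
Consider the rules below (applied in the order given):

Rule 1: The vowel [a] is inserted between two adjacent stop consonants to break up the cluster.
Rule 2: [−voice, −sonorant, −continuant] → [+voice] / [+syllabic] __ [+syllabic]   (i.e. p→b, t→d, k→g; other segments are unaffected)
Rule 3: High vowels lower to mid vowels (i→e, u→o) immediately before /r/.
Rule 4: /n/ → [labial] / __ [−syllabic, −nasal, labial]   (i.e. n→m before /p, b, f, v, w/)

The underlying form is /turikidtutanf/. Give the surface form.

torigidadudamf

Rule 1 (stop-cluster a-epenthesis): /d/ and /t/ form a stop–stop cluster, so [a] is inserted between them. /turikidtutanf/ → turikidatutanf.
Rule 2 (intervocalic voicing): /k/ is a voiceless stop between vowels /i/ and /i/, so it voices to [g]. /t/ is a voiceless stop between vowels /a/ and /u/, so it voices to [d]. /t/ is a voiceless stop between vowels /u/ and /a/, so it voices to [d]. /turikidatutanf/ → turigidadudanf.
Rule 3 (pre-rhotic lowering): /u/ is a high vowel immediately before /r/, so it lowers to [o]. /turigidadudanf/ → torigidadudanf.
Rule 4 (nasal place assimilation): /n/ precedes the labial consonant /f/, so it assimilates in place to [m]. /torigidadudanf/ → torigidadudamf.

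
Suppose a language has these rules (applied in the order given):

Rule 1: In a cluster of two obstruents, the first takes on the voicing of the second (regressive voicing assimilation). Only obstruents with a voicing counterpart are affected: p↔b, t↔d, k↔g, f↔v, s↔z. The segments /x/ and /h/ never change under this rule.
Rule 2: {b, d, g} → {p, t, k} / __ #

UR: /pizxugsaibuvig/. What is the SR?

pisxuksaibuvik

Rule 1 (regressive voicing assimilation): /z/ precedes the voiceless obstruent /x/, so it devoices to [s] by assimilation. /g/ precedes the voiceless obstruent /s/, so it devoices to [k] by assimilation. /pizxugsaibuvig/ → pisxuksaibuvig.
Rule 2 (final devoicing): /g/ is a voiced stop in word-final position, so it devoices to [k]. /pisxuksaibuvig/ → pisxuksaibuvik.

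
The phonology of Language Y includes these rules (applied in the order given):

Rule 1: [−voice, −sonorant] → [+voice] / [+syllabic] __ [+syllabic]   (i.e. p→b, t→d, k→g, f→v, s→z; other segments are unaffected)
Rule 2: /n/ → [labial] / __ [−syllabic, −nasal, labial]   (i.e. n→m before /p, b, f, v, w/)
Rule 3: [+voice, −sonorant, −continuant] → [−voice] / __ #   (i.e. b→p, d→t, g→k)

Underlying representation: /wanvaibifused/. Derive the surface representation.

Rule 1 (intervocalic voicing): /f/ is a voiceless obstruent between vowels /i/ and /u/, so it voices to [v]. /s/ is a voiceless obstruent between vowels /u/ and /e/, so it voices to [z]. /wanvaibifused/ → wanvaibivuzed.
Rule 2 (nasal place assimilation): /n/ precedes the labial consonant /v/, so it assimilates in place to [m]. /wanvaibivuzed/ → wamvaibivuzed.
Rule 3 (final devoicing): /d/ is a voiced stop in word-final position, so it devoices to [t]. /wamvaibivuzed/ → wamvaibivuzet.

wamvaibivuzet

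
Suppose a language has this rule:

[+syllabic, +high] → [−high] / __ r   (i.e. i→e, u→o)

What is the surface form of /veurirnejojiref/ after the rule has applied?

/u/ is a high vowel immediately before /r/, so it lowers to [o].
/i/ is a high vowel immediately before /r/, so it lowers to [e].
/i/ is a high vowel immediately before /r/, so it lowers to [e].
Surface form: [veorernejojeref].

veorernejojeref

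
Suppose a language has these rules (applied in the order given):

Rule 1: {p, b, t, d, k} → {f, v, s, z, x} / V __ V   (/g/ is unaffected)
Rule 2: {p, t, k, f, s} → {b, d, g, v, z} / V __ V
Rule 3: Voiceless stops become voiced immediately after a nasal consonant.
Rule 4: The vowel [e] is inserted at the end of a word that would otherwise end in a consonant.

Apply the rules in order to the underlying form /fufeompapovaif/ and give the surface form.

fuveombavovaife

Rule 1 (intervocalic spirantization): /p/ is a stop between vowels /a/ and /o/, so it spirantizes to the fricative [f]. /fufeompapovaif/ → fufeompafovaif.
Rule 2 (intervocalic voicing): /f/ is a voiceless obstruent between vowels /u/ and /e/, so it voices to [v]. /f/ is a voiceless obstruent between vowels /a/ and /o/, so it voices to [v]. /fufeompafovaif/ → fuveompavovaif.
Rule 3 (post-nasal voicing): /p/ is a voiceless stop immediately after the nasal /m/, so it voices to [b]. /fuveompavovaif/ → fuveombavovaif.
Rule 4 (final e-epenthesis): the form ends in the consonant /f/, so [e] is inserted word-finally. /fuveombavovaif/ → fuveombavovaife.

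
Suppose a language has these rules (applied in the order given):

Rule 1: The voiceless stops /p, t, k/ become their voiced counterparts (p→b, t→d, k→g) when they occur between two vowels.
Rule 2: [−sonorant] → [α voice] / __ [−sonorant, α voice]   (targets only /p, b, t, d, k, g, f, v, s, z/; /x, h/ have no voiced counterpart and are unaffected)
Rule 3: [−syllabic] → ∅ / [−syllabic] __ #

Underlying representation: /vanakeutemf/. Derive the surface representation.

Rule 1 (intervocalic voicing): /k/ is a voiceless stop between vowels /a/ and /e/, so it voices to [g]. /t/ is a voiceless stop between vowels /u/ and /e/, so it voices to [d]. /vanakeutemf/ → vanageudemf.
Rule 2 (regressive voicing assimilation): no segment meets the environment; /vanageudemf/ is unchanged.
Rule 3 (final cluster simplification): /f/ is the second consonant of a word-final cluster /mf/, so it deletes. /vanageudemf/ → vanageudem.

vanageudem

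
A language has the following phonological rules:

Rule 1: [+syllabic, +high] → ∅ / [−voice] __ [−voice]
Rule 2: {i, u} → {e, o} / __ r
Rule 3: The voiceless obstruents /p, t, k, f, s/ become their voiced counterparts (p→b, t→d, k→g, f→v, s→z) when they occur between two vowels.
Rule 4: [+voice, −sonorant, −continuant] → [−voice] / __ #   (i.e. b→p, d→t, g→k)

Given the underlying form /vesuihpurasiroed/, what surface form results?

Rule 1 (high vowel syncope): no segment meets the environment; /vesuihpurasiroed/ is unchanged.
Rule 2 (pre-rhotic lowering): /u/ is a high vowel immediately before /r/, so it lowers to [o]. /i/ is a high vowel immediately before /r/, so it lowers to [e]. /vesuihpurasiroed/ → vesuihporaseroed.
Rule 3 (intervocalic voicing): /s/ is a voiceless obstruent between vowels /e/ and /u/, so it voices to [z]. /s/ is a voiceless obstruent between vowels /a/ and /e/, so it voices to [z]. /vesuihporaseroed/ → vezuihporazeroed.
Rule 4 (final devoicing): /d/ is a voiced stop in word-final position, so it devoices to [t]. /vezuihporazeroed/ → vezuihporazeroet.

vezuihporazeroet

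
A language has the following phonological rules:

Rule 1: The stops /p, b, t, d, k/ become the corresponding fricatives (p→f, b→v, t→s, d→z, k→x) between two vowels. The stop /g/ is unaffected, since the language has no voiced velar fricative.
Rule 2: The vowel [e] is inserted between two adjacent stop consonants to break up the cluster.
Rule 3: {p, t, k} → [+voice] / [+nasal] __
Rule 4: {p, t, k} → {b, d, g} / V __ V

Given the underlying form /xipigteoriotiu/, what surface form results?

xifigedeoriosiu

Rule 1 (intervocalic spirantization): /p/ is a stop between vowels /i/ and /i/, so it spirantizes to the fricative [f]. /t/ is a stop between vowels /o/ and /i/, so it spirantizes to the fricative [s]. /xipigteoriotiu/ → xifigteoriosiu.
Rule 2 (stop-cluster e-epenthesis): /g/ and /t/ form a stop–stop cluster, so [e] is inserted between them. /xifigteoriosiu/ → xifigeteoriosiu.
Rule 3 (post-nasal voicing): no segment meets the environment; /xifigeteoriosiu/ is unchanged.
Rule 4 (intervocalic voicing): /t/ is a voiceless stop between vowels /e/ and /e/, so it voices to [d]. /xifigeteoriosiu/ → xifigedeoriosiu.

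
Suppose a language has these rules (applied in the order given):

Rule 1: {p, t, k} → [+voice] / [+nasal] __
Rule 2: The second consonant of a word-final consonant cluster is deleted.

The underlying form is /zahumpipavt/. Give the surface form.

zahumbipav

Rule 1 (post-nasal voicing): /p/ is a voiceless stop immediately after the nasal /m/, so it voices to [b]. /zahumpipavt/ → zahumbipavt.
Rule 2 (final cluster simplification): /t/ is the second consonant of a word-final cluster /vt/, so it deletes. /zahumbipavt/ → zahumbipav.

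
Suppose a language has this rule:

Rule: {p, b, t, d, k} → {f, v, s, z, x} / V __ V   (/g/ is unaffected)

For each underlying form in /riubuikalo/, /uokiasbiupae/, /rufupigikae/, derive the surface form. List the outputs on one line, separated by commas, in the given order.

riuvuixalo, uoxiasbiufae, rufufigixae

/riubuikalo/: /b/ is a stop between vowels /u/ and /u/, so it spirantizes to the fricative [v]. /k/ is a stop between vowels /i/ and /a/, so it spirantizes to the fricative [x]. → [riuvuixalo].
/uokiasbiupae/: /k/ is a stop between vowels /o/ and /i/, so it spirantizes to the fricative [x]. /p/ is a stop between vowels /u/ and /a/, so it spirantizes to the fricative [f]. → [uoxiasbiufae].
/rufupigikae/: /p/ is a stop between vowels /u/ and /i/, so it spirantizes to the fricative [f]. /k/ is a stop between vowels /i/ and /a/, so it spirantizes to the fricative [x]. → [rufufigixae].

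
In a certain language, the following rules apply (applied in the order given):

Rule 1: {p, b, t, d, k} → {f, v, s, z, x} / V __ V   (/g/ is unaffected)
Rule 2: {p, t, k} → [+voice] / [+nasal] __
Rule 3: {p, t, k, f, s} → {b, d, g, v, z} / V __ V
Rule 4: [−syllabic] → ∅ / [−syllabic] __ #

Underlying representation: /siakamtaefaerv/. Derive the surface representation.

siaxamdaevaer

Rule 1 (intervocalic spirantization): /k/ is a stop between vowels /a/ and /a/, so it spirantizes to the fricative [x]. /siakamtaefaerv/ → siaxamtaefaerv.
Rule 2 (post-nasal voicing): /t/ is a voiceless stop immediately after the nasal /m/, so it voices to [d]. /siaxamtaefaerv/ → siaxamdaefaerv.
Rule 3 (intervocalic voicing): /f/ is a voiceless obstruent between vowels /e/ and /a/, so it voices to [v]. /siaxamdaefaerv/ → siaxamdaevaerv.
Rule 4 (final cluster simplification): /v/ is the second consonant of a word-final cluster /rv/, so it deletes. /siaxamdaevaerv/ → siaxamdaevaer.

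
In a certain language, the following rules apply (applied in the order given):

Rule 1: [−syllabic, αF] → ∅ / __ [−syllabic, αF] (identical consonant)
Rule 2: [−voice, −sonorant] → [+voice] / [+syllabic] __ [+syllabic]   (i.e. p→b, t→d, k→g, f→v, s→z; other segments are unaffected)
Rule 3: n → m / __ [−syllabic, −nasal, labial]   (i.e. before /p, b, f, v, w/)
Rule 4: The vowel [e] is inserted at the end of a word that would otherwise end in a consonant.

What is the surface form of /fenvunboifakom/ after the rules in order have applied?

femvumboivagome

Rule 1 (degemination): no segment meets the environment; /fenvunboifakom/ is unchanged.
Rule 2 (intervocalic voicing): /f/ is a voiceless obstruent between vowels /i/ and /a/, so it voices to [v]. /k/ is a voiceless obstruent between vowels /a/ and /o/, so it voices to [g]. /fenvunboifakom/ → fenvunboivagom.
Rule 3 (nasal place assimilation): /n/ precedes the labial consonant /v/, so it assimilates in place to [m]. /n/ precedes the labial consonant /b/, so it assimilates in place to [m]. /fenvunboivagom/ → femvumboivagom.
Rule 4 (final e-epenthesis): the form ends in the consonant /m/, so [e] is inserted word-finally. /femvumboivagom/ → femvumboivagome.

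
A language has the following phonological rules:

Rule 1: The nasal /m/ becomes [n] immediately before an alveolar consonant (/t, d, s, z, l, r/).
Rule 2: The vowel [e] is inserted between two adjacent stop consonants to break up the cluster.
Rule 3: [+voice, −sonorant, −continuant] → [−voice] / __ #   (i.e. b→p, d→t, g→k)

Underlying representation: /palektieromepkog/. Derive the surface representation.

paleketieromepekok

Rule 1 (nasal place assimilation): no segment meets the environment; /palektieromepkog/ is unchanged.
Rule 2 (stop-cluster e-epenthesis): /k/ and /t/ form a stop–stop cluster, so [e] is inserted between them. /p/ and /k/ form a stop–stop cluster, so [e] is inserted between them. /palektieromepkog/ → paleketieromepekog.
Rule 3 (final devoicing): /g/ is a voiced stop in word-final position, so it devoices to [k]. /paleketieromepekog/ → paleketieromepekok.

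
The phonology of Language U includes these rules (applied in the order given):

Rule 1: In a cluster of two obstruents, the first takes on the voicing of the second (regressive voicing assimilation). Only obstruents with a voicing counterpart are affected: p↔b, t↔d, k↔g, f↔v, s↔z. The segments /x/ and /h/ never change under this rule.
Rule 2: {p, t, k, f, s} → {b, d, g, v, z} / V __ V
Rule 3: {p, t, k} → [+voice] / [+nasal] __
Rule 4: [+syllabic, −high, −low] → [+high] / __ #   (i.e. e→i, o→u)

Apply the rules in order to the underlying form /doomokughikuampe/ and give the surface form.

doomogukhiguambi

Rule 1 (regressive voicing assimilation): /g/ precedes the voiceless obstruent /h/, so it devoices to [k] by assimilation. /doomokughikuampe/ → doomokukhikuampe.
Rule 2 (intervocalic voicing): /k/ is a voiceless obstruent between vowels /o/ and /u/, so it voices to [g]. /k/ is a voiceless obstruent between vowels /i/ and /u/, so it voices to [g]. /doomokukhikuampe/ → doomogukhiguampe.
Rule 3 (post-nasal voicing): /p/ is a voiceless stop immediately after the nasal /m/, so it voices to [b]. /doomogukhiguampe/ → doomogukhiguambe.
Rule 4 (final vowel raising): /e/ is a mid vowel in word-final position, so it raises to [i]. /doomogukhiguambe/ → doomogukhiguambi.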